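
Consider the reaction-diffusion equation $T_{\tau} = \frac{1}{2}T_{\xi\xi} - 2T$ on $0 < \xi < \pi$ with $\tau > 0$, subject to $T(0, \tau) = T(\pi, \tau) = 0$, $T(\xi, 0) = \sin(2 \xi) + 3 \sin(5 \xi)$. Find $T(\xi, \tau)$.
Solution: Substitute $T = e^{-2\tau}u$.
Then $T_{\tau} = e^{-2\tau}(u_{\tau} - 2u)$, $T_{\xi\xi} = e^{-2\tau}u_{\xi\xi}$; substituting and dividing by $e^{-2\tau}$, the lower-order terms cancel: $u_{\tau} = \frac{1}{2}u_{\xi\xi}$ (standard heat equation).
Data for $u$: $u(\xi,0) = T(\xi,0) = \sin(2 \xi) + 3 \sin(5 \xi)$. The boundary conditions carry over: $u(0,\tau) = u(\pi,\tau) = 0$.
Separating variables: $u = \sum c_n e^{-n^2\tau/2} \sin(n\xi)$. From $u(\xi,0) = \sin(2 \xi) + 3 \sin(5 \xi)$: $c_2=1, c_5=3$.
So $u(\xi,\tau) = e^{-2 \tau} \sin(2 \xi) + 3 e^{-25 \tau/2} \sin(5 \xi)$, and $T(\xi,\tau) = e^{-2\tau}u(\xi,\tau)$.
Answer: $T(\xi, \tau) = e^{-4 \tau} \sin(2 \xi) + 3 e^{-29 \tau/2} \sin(5 \xi)$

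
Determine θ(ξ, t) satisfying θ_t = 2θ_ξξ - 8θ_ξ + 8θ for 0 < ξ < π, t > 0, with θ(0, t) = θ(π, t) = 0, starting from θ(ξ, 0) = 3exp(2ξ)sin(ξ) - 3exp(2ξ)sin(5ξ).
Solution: Substitute θ = exp(2ξ)u, i.e. u = exp(-2ξ)θ.
By the product rule, θ_ξ = exp(2ξ)(u_ξ + 2u), θ_ξξ = exp(2ξ)(u_ξξ + 4u_ξ + 4u), θ_t = exp(2ξ)u_t.
Substituting into the PDE and dividing by exp(2ξ): u_t = 2(u_ξξ + 4u_ξ + 4u) - 8(u_ξ + 2u) + 8u.
The lower-order terms cancel, leaving the standard heat equation u_t = 2u_ξξ.
Initial data for u: u(ξ,0) = exp(-2ξ)θ(ξ,0) = 3sin(ξ) - 3sin(5ξ). The boundary conditions carry over: u(0,t) = u(π,t) = 0.
Solve for u:
  Using separation of variables u = X(ξ)G(t):
  Eigenfunctions: sin(nξ), n = 1, 2, 3, ...
  General solution: u(ξ, t) = Σ c_n sin(nξ) exp(-2n² t)
  Matching u(ξ,0) = 3sin(ξ) - 3sin(5ξ) term by term: c_1=3, c_5=-3.
Hence u(ξ,t) = 3exp(-2t)sin(ξ) - 3exp(-50t)sin(5ξ).
Transform back: θ(ξ,t) = exp(2ξ)u(ξ,t).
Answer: θ(ξ, t) = 3exp(-2t)exp(2ξ)sin(ξ) - 3exp(-50t)exp(2ξ)sin(5ξ)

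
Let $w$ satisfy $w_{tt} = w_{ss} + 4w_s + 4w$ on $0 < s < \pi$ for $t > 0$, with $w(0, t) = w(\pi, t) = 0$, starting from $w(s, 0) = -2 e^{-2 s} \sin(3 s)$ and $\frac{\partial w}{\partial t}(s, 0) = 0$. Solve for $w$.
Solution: Substitute $w = e^{-2s}u$.
Then $w_s = e^{-2s}(u_s - 2u)$, $w_{ss} = e^{-2s}(u_{ss} - 4u_s + 4u)$, $w_{tt} = e^{-2s}u_{tt}$; substituting and dividing by $e^{-2s}$, the lower-order terms cancel: $u_{tt} = u_{ss}$ (standard wave equation).
Data for $u$: $u(s,0) = e^{2s}w(s,0) = -2 \sin(3 s)$; $u_t(s,0) = e^{2s}w_t(s,0) = 0$. The boundary conditions carry over: $u(0,t) = u(\pi,t) = 0$.
Separating variables: $u = \sum [A_n \cos(\omega_n t) + B_n \sin(\omega_n t)] \sin(ns)$, $\omega_n = n$. From ICs: $A_3=-2$.
So $u(s,t) = -2 \sin(3 s) \cos(3 t)$, and $w(s,t) = e^{-2s}u(s,t)$.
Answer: $w(s, t) = -2 e^{-2 s} \sin(3 s) \cos(3 t)$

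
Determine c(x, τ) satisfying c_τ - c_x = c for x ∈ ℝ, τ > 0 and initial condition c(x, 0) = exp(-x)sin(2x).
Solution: Substitute c = exp(-x)u, i.e. u = exp(x)c.
By the product rule, c_x = exp(-x)(u_x - u), c_τ = exp(-x)u_τ.
Substituting into the PDE and dividing by exp(-x): u_τ - (u_x - u) = u.
The lower-order terms cancel, leaving the standard advection equation u_τ - u_x = 0.
Initial data for u: u(x,0) = exp(x)c(x,0) = sin(2x).
Solve for u:
  By method of characteristics (waves move left with speed 1):
  Along characteristics x + τ = const, u is constant, so u(x,τ) = f(x + τ) with f = u(·, 0).
Hence u(x,τ) = sin(2x + 2τ).
Transform back: c(x,τ) = exp(-x)u(x,τ).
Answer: c(x, τ) = exp(-x)sin(2x + 2τ)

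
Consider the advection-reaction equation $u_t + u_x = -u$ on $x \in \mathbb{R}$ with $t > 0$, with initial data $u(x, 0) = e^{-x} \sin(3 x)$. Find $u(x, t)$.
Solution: Substitute $u = e^{-x}w$.
Then $u_x = e^{-x}(w_x - w)$, $u_t = e^{-x}w_t$; substituting and dividing by $e^{-x}$, the lower-order terms cancel: $w_t + w_x = 0$ (standard advection equation).
Data for $w$: $w(x,0) = e^{x}u(x,0) = \sin(3 x)$.
By characteristics ($dx/dt = 1$), $w(x,t) = f(x - t)$ with $f = w( \cdot , 0)$.
So $w(x,t) = - \sin(3 t - 3 x)$, and $u(x,t) = e^{-x}w(x,t)$.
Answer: $u(x, t) = - e^{-x} \sin(3 t - 3 x)$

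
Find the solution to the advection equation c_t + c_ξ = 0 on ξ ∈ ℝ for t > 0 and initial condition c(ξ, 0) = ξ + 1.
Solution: By characteristics (dξ/dt = 1), c(ξ,t) = f(ξ - t) with f = c(·, 0).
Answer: c(ξ, t) = -t + ξ + 1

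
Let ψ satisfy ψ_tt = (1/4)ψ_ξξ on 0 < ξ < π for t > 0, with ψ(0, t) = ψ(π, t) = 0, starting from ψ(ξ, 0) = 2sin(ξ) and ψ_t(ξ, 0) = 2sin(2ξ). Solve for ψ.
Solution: Using separation of variables ψ = X(ξ)T(t):
Eigenfunctions: sin(nξ), n = 1, 2, 3, ...
General solution: ψ(ξ, t) = Σ [A_n cos(n t/2) + B_n sin(n t/2)] sin(nξ)
From ψ(ξ,0) = 2sin(ξ): A_1=2. From ψ_t(ξ,0) = 2sin(2ξ), using ψ_t(ξ,0) = Σ ω_n B_n sin(nξ) with ω_n = n/2: B_2 = 2/1 = 2.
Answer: ψ(ξ, t) = 2sin(t)sin(2ξ) + 2sin(ξ)cos(t/2)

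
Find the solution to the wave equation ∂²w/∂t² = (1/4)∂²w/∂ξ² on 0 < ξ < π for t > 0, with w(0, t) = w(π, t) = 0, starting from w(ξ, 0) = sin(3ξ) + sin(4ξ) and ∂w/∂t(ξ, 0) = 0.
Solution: Using separation of variables w = X(ξ)T(t):
Eigenfunctions: sin(nξ), n = 1, 2, 3, ...
General solution: w(ξ, t) = Σ [A_n cos(n t/2) + B_n sin(n t/2)] sin(nξ)
From w(ξ,0) = sin(3ξ) + sin(4ξ): A_3=1, A_4=1. From w_t(ξ,0) = 0: all B_n = 0.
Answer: w(ξ, t) = sin(3ξ)cos(3t/2) + sin(4ξ)cos(2t)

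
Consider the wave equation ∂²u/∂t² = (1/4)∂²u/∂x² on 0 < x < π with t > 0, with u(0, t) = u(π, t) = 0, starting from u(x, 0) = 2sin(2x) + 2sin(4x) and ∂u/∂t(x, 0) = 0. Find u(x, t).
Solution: Using separation of variables u = X(x)T(t):
Eigenfunctions: sin(nx), n = 1, 2, 3, ...
General solution: u(x, t) = Σ [A_n cos(n t/2) + B_n sin(n t/2)] sin(nx)
From u(x,0) = 2sin(2x) + 2sin(4x): A_2=2, A_4=2. From u_t(x,0) = 0: all B_n = 0.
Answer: u(x, t) = 2sin(2x)cos(t) + 2sin(4x)cos(2t)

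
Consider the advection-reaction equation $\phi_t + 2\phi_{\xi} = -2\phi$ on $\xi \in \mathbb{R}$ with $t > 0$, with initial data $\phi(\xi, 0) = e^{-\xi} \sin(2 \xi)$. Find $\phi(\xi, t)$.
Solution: Substitute $\phi = e^{-\xi}u$.
Then $\phi_{\xi} = e^{-\xi}(u_{\xi} - u)$, $\phi_t = e^{-\xi}u_t$; substituting and dividing by $e^{-\xi}$, the lower-order terms cancel: $u_t + 2u_{\xi} = 0$ (standard advection equation).
Data for $u$: $u(\xi,0) = e^{\xi}\phi(\xi,0) = \sin(2 \xi)$.
By characteristics ($d\xi/dt = 2$), $u(\xi,t) = f(\xi - 2t)$ with $f = u( \cdot , 0)$.
So $u(\xi,t) = - \sin(4 t - 2 \xi)$, and $\phi(\xi,t) = e^{-\xi}u(\xi,t)$.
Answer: $\phi(\xi, t) = e^{-\xi} \sin(2 \xi - 4 t)$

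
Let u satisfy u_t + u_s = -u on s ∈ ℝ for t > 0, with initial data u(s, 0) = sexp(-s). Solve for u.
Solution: Substitute u = exp(-s)w.
Then u_s = exp(-s)(w_s - w), u_t = exp(-s)w_t; substituting and dividing by exp(-s), the lower-order terms cancel: w_t + w_s = 0 (standard advection equation).
Data for w: w(s,0) = exp(s)u(s,0) = s.
By characteristics (ds/dt = 1), w(s,t) = f(s - t) with f = w(·, 0).
So w(s,t) = s - t, and u(s,t) = exp(-s)w(s,t).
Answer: u(s, t) = sexp(-s) - texp(-s)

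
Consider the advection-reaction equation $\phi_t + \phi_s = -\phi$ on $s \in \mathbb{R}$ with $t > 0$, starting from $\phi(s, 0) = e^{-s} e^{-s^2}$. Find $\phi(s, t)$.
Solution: Substitute $\phi = e^{-s}u$.
Then $\phi_s = e^{-s}(u_s - u)$, $\phi_t = e^{-s}u_t$; substituting and dividing by $e^{-s}$, the lower-order terms cancel: $u_t + u_s = 0$ (standard advection equation).
Data for $u$: $u(s,0) = e^{s}\phi(s,0) = e^{-s^2}$.
By characteristics ($ds/dt = 1$), $u(s,t) = f(s - t)$ with $f = u( \cdot , 0)$.
So $u(s,t) = e^{-(s - t)^2}$, and $\phi(s,t) = e^{-s}u(s,t)$.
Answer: $\phi(s, t) = e^{-s} e^{-(s - t)^2}$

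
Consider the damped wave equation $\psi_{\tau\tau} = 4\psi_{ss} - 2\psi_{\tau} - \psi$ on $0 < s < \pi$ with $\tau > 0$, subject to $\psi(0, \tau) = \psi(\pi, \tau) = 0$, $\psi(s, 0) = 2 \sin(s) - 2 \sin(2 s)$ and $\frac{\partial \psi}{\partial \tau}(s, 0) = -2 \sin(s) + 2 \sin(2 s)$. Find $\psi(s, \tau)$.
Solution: Substitute $\psi = e^{-\tau}u$.
Then $\psi_{\tau} = e^{-\tau}(u_{\tau} - u)$, $\psi_{\tau\tau} = e^{-\tau}(u_{\tau\tau} - 2u_{\tau} + u)$, $\psi_{ss} = e^{-\tau}u_{ss}$; substituting and dividing by $e^{-\tau}$, the lower-order terms cancel: $u_{\tau\tau} = 4u_{ss}$ (standard wave equation).
Data for $u$: $u(s,0) = \psi(s,0) = 2 \sin(s) - 2 \sin(2 s)$; $u_{\tau}(s,0) = \psi_{\tau}(s,0) + \psi(s,0) = 0$. The boundary conditions carry over: $u(0,\tau) = u(\pi,\tau) = 0$.
Separating variables: $u = \sum [A_n \cos(\omega_n \tau) + B_n \sin(\omega_n \tau)] \sin(ns)$, $\omega_n = 2n$. From ICs: $A_1=2, A_2=-2$.
So $u(s,\tau) = 2 \sin(s) \cos(2 \tau) - 2 \sin(2 s) \cos(4 \tau)$, and $\psi(s,\tau) = e^{-\tau}u(s,\tau)$.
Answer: $\psi(s, \tau) = 2 e^{-\tau} \sin(s) \cos(2 \tau) - 2 e^{-\tau} \sin(2 s) \cos(4 \tau)$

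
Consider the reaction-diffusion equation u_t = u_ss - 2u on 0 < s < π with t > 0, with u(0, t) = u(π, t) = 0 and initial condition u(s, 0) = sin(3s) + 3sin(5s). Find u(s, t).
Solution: Substitute u = exp(-2t)w, i.e. w = exp(2t)u.
By the product rule, u_t = exp(-2t)(w_t - 2w), u_ss = exp(-2t)w_ss.
Substituting into the PDE and dividing by exp(-2t): w_t - 2w = w_ss - 2w.
The lower-order terms cancel, leaving the standard heat equation w_t = w_ss.
Initial data for w: w(s,0) = u(s,0) = sin(3s) + 3sin(5s). The boundary conditions carry over: w(0,t) = w(π,t) = 0.
Solve for w:
  Using separation of variables w = X(s)T(t):
  Eigenfunctions: sin(ns), n = 1, 2, 3, ...
  General solution: w(s, t) = Σ c_n sin(ns) exp(-n² t)
  Matching w(s,0) = sin(3s) + 3sin(5s) term by term: c_3=1, c_5=3.
Hence w(s,t) = exp(-9t)sin(3s) + 3exp(-25t)sin(5s).
Transform back: u(s,t) = exp(-2t)w(s,t).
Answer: u(s, t) = exp(-11t)sin(3s) + 3exp(-27t)sin(5s)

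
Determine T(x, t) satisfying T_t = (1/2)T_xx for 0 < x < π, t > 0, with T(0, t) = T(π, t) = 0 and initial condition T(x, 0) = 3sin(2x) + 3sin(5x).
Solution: Using separation of variables T = X(x)G(t):
Eigenfunctions: sin(nx), n = 1, 2, 3, ...
General solution: T(x, t) = Σ c_n sin(nx) exp(-n² t/2)
Matching T(x,0) = 3sin(2x) + 3sin(5x) term by term: c_2=3, c_5=3.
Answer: T(x, t) = 3exp(-2t)sin(2x) + 3exp(-25t/2)sin(5x)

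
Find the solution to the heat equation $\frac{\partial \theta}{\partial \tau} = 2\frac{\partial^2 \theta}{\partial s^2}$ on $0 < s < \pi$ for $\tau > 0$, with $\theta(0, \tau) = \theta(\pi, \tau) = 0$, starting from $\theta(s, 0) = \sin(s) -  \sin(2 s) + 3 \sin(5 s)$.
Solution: Separating variables: $\theta = \sum c_n e^{-2n^2\tau} \sin(ns)$. From $\theta(s,0) = \sin(s) - \sin(2 s) + 3 \sin(5 s)$: $c_1=1, c_2=-1, c_5=3$.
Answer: $\theta(s, \tau) = e^{-2 \tau} \sin(s) -  e^{-8 \tau} \sin(2 s) + 3 e^{-50 \tau} \sin(5 s)$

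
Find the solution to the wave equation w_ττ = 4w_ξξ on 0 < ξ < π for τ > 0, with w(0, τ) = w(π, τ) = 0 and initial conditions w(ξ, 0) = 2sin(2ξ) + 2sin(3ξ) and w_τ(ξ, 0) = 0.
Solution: Separating variables: w = Σ [A_n cos(ω_n τ) + B_n sin(ω_n τ)] sin(nξ), ω_n = 2n. From ICs: A_2=2, A_3=2.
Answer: w(ξ, τ) = 2sin(2ξ)cos(4τ) + 2sin(3ξ)cos(6τ)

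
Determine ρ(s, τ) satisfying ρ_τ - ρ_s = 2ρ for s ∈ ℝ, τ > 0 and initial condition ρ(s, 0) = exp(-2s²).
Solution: Substitute ρ = exp(2τ)u, i.e. u = exp(-2τ)ρ.
By the product rule, ρ_τ = exp(2τ)(u_τ + 2u), ρ_s = exp(2τ)u_s.
Substituting into the PDE and dividing by exp(2τ): u_τ + 2u - u_s = 2u.
The lower-order terms cancel, leaving the standard advection equation u_τ - u_s = 0.
Initial data for u: u(s,0) = ρ(s,0) = exp(-2s²).
Solve for u:
  By method of characteristics (waves move left with speed 1):
  Along characteristics s + τ = const, u is constant, so u(s,τ) = f(s + τ) with f = u(·, 0).
Hence u(s,τ) = exp(-2(s + τ)²).
Transform back: ρ(s,τ) = exp(2τ)u(s,τ).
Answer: ρ(s, τ) = exp(2τ)exp(-2(s + τ)²)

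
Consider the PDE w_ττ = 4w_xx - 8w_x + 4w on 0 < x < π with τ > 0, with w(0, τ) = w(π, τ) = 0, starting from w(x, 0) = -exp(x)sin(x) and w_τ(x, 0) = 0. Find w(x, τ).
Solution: Substitute w = exp(x)u.
Then w_x = exp(x)(u_x + u), w_xx = exp(x)(u_xx + 2u_x + u), w_ττ = exp(x)u_ττ; substituting and dividing by exp(x), the lower-order terms cancel: u_ττ = 4u_xx (standard wave equation).
Data for u: u(x,0) = exp(-x)w(x,0) = -sin(x); u_τ(x,0) = exp(-x)w_τ(x,0) = 0. The boundary conditions carry over: u(0,τ) = u(π,τ) = 0.
Separating variables: u = Σ [A_n cos(ω_n τ) + B_n sin(ω_n τ)] sin(nx), ω_n = 2n. From ICs: A_1=-1.
So u(x,τ) = -sin(x)cos(2τ), and w(x,τ) = exp(x)u(x,τ).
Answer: w(x, τ) = -exp(x)sin(x)cos(2τ)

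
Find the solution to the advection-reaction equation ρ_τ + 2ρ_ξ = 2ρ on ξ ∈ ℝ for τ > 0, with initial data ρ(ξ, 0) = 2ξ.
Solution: Substitute ρ = exp(2τ)u, i.e. u = exp(-2τ)ρ.
By the product rule, ρ_τ = exp(2τ)(u_τ + 2u), ρ_ξ = exp(2τ)u_ξ.
Substituting into the PDE and dividing by exp(2τ): u_τ + 2u + 2u_ξ = 2u.
The lower-order terms cancel, leaving the standard advection equation u_τ + 2u_ξ = 0.
Initial data for u: u(ξ,0) = ρ(ξ,0) = 2ξ.
Solve for u:
  By method of characteristics (waves move right with speed 2):
  Along characteristics ξ - 2τ = const, u is constant, so u(ξ,τ) = f(ξ - 2τ) with f = u(·, 0).
Hence u(ξ,τ) = 2ξ - 4τ.
Transform back: ρ(ξ,τ) = exp(2τ)u(ξ,τ).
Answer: ρ(ξ, τ) = 2ξexp(2τ) - 4τexp(2τ)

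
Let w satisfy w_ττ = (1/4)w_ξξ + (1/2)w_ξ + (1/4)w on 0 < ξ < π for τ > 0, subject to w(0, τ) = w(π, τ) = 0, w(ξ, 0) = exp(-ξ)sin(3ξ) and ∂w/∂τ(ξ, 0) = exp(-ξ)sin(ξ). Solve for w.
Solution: Substitute w = exp(-ξ)u.
Then w_ξ = exp(-ξ)(u_ξ - u), w_ξξ = exp(-ξ)(u_ξξ - 2u_ξ + u), w_ττ = exp(-ξ)u_ττ; substituting and dividing by exp(-ξ), the lower-order terms cancel: u_ττ = (1/4)u_ξξ (standard wave equation).
Data for u: u(ξ,0) = exp(ξ)w(ξ,0) = sin(3ξ); u_τ(ξ,0) = exp(ξ)w_τ(ξ,0) = sin(ξ). The boundary conditions carry over: u(0,τ) = u(π,τ) = 0.
Separating variables: u = Σ [A_n cos(ω_n τ) + B_n sin(ω_n τ)] sin(nξ), ω_n = n/2. From ICs (B_n = velocity coefficient / ω_n): A_3=1, B_1=2.
So u(ξ,τ) = 2sin(ξ)sin(τ/2) + sin(3ξ)cos(3τ/2), and w(ξ,τ) = exp(-ξ)u(ξ,τ).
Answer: w(ξ, τ) = 2exp(-ξ)sin(ξ)sin(τ/2) + exp(-ξ)sin(3ξ)cos(3τ/2)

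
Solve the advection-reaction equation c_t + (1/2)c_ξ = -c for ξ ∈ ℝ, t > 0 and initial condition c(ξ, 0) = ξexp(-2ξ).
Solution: Substitute c = exp(-2ξ)u, i.e. u = exp(2ξ)c.
By the product rule, c_ξ = exp(-2ξ)(u_ξ - 2u), c_t = exp(-2ξ)u_t.
Substituting into the PDE and dividing by exp(-2ξ): u_t + (1/2)(u_ξ - 2u) = -u.
The lower-order terms cancel, leaving the standard advection equation u_t + (1/2)u_ξ = 0.
Initial data for u: u(ξ,0) = exp(2ξ)c(ξ,0) = ξ.
Solve for u:
  By method of characteristics (waves move right with speed 1/2):
  Along characteristics ξ - (1/2)t = const, u is constant, so u(ξ,t) = f(ξ - (1/2)t) with f = u(·, 0).
Hence u(ξ,t) = -(1/2)t + ξ.
Transform back: c(ξ,t) = exp(-2ξ)u(ξ,t).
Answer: c(ξ, t) = -(1/2)texp(-2ξ) + ξexp(-2ξ)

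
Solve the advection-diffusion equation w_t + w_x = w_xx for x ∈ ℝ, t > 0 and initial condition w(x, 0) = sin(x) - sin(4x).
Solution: Change to a moving frame: let η = x - t, σ = t and write w(x,t) = u(η,σ).
By the chain rule w_t = u_σ - u_η, w_x = u_η, w_xx = u_ηη.
Then w_t + w_x = u_σ: the advection term cancels and the PDE becomes the heat equation u_σ = u_ηη on η ∈ ℝ.
Initial data: u(η,0) = w(η,0) = sin(η) - sin(4η).
On η ∈ ℝ each mode satisfies (sin(nη))″ = -n² sin(nη), so exp(-n²σ) sin(nη) solves the heat equation; by superposition u(η,σ) = Σ c_n exp(-n²σ) sin(nη).
Reading off the coefficients: c_1=1, c_4=-1, so u(η,σ) = exp(-σ)sin(η) - exp(-16σ)sin(4η).
Substituting back η = x - t, σ = t: w(x,t) = u(x - t, t).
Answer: w(x, t) = -exp(-t)sin(t - x) + exp(-16t)sin(4t - 4x)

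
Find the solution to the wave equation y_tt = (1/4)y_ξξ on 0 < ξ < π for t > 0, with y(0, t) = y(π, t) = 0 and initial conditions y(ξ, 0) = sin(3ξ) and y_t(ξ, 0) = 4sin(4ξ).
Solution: Separating variables: y = Σ [A_n cos(ω_n t) + B_n sin(ω_n t)] sin(nξ), ω_n = n/2. From ICs (B_n = velocity coefficient / ω_n): A_3=1, B_4=2.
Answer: y(ξ, t) = 2sin(2t)sin(4ξ) + sin(3ξ)cos(3t/2)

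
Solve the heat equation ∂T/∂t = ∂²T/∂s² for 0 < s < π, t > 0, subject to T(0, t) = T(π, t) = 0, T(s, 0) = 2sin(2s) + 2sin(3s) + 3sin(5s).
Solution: Using separation of variables T = X(s)G(t):
Eigenfunctions: sin(ns), n = 1, 2, 3, ...
General solution: T(s, t) = Σ c_n sin(ns) exp(-n² t)
Matching T(s,0) = 2sin(2s) + 2sin(3s) + 3sin(5s) term by term: c_2=2, c_3=2, c_5=3.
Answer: T(s, t) = 2exp(-4t)sin(2s) + 2exp(-9t)sin(3s) + 3exp(-25t)sin(5s)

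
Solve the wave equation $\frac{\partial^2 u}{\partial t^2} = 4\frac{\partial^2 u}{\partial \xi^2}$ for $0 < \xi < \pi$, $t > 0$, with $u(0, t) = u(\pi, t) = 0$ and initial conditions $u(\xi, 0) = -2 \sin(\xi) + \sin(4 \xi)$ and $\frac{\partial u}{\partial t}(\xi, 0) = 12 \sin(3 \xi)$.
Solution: Using separation of variables $u = X(\xi)T(t)$:
Eigenfunctions: $\sin(n\xi)$, $n = 1, 2, 3, \ldots$
General solution: $u(\xi, t) = \sum [A_n \cos(2n t) + B_n \sin(2n t)] \sin(n\xi)$
From $u(\xi,0) = -2 \sin(\xi) + \sin(4 \xi)$: $A_1=-2, A_4=1$. From $u_t(\xi,0) = 12 \sin(3 \xi)$, using $u_t(\xi,0) = \sum \omega_n B_n \sin(n\xi)$ with $\omega_n = 2n$: $B_3 = 12/6 = 2$.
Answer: $u(\xi, t) = -2 \sin(\xi) \cos(2 t) + 2 \sin(3 \xi) \sin(6 t) + \sin(4 \xi) \cos(8 t)$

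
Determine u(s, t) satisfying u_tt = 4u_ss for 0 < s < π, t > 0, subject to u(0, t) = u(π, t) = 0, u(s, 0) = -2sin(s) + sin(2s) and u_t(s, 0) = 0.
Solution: Separating variables: u = Σ [A_n cos(ω_n t) + B_n sin(ω_n t)] sin(ns), ω_n = 2n. From ICs: A_1=-2, A_2=1.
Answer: u(s, t) = -2sin(s)cos(2t) + sin(2s)cos(4t)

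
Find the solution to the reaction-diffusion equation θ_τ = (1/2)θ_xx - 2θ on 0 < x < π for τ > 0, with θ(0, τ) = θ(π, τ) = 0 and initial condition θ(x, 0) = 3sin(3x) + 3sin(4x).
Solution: Substitute θ = exp(-2τ)u, i.e. u = exp(2τ)θ.
By the product rule, θ_τ = exp(-2τ)(u_τ - 2u), θ_xx = exp(-2τ)u_xx.
Substituting into the PDE and dividing by exp(-2τ): u_τ - 2u = (1/2)u_xx - 2u.
The lower-order terms cancel, leaving the standard heat equation u_τ = (1/2)u_xx.
Initial data for u: u(x,0) = θ(x,0) = 3sin(3x) + 3sin(4x). The boundary conditions carry over: u(0,τ) = u(π,τ) = 0.
Solve for u:
  Using separation of variables u = X(x)G(τ):
  Eigenfunctions: sin(nx), n = 1, 2, 3, ...
  General solution: u(x, τ) = Σ c_n sin(nx) exp(-n² τ/2)
  Matching u(x,0) = 3sin(3x) + 3sin(4x) term by term: c_3=3, c_4=3.
Hence u(x,τ) = 3exp(-8τ)sin(4x) + 3exp(-9τ/2)sin(3x).
Transform back: θ(x,τ) = exp(-2τ)u(x,τ).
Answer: θ(x, τ) = 3exp(-10τ)sin(4x) + 3exp(-13τ/2)sin(3x)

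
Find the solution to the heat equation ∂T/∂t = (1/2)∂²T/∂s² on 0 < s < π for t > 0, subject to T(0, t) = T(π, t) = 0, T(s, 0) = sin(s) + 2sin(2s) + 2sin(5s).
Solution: Using separation of variables T = X(s)G(t):
Eigenfunctions: sin(ns), n = 1, 2, 3, ...
General solution: T(s, t) = Σ c_n sin(ns) exp(-n² t/2)
Matching T(s,0) = sin(s) + 2sin(2s) + 2sin(5s) term by term: c_1=1, c_2=2, c_5=2.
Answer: T(s, t) = 2exp(-2t)sin(2s) + exp(-t/2)sin(s) + 2exp(-25t/2)sin(5s)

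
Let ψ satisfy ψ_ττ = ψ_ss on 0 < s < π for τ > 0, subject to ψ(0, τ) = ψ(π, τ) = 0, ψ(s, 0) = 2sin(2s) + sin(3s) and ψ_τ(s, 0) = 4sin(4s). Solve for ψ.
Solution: Separating variables: ψ = Σ [A_n cos(ω_n τ) + B_n sin(ω_n τ)] sin(ns), ω_n = n. From ICs (B_n = velocity coefficient / ω_n): A_2=2, A_3=1, B_4=1.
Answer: ψ(s, τ) = 2sin(2s)cos(2τ) + sin(3s)cos(3τ) + sin(4s)sin(4τ)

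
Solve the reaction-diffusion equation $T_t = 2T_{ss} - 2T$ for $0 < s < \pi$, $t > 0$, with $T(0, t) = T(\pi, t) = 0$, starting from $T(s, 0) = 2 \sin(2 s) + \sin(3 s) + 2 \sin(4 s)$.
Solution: Substitute $T = e^{-2t}u$, i.e. $u = e^{2t}T$.
By the product rule, $T_t = e^{-2t}(u_t - 2u)$, $T_{ss} = e^{-2t}u_{ss}$.
Substituting into the PDE and dividing by $e^{-2t}$: $u_t - 2u = 2u_{ss} - 2u$.
The lower-order terms cancel, leaving the standard heat equation $u_t = 2u_{ss}$.
Initial data for $u$: $u(s,0) = T(s,0) = 2 \sin(2 s) + \sin(3 s) + 2 \sin(4 s)$. The boundary conditions carry over: $u(0,t) = u(\pi,t) = 0$.
Solve for $u$:
  Using separation of variables $u = X(s)G(t)$:
  Eigenfunctions: $\sin(ns)$, $n = 1, 2, 3, \ldots$
  General solution: $u(s, t) = \sum c_n \sin(ns) e^{-2n^2 t}$
  Matching $u(s,0) = 2 \sin(2 s) + \sin(3 s) + 2 \sin(4 s)$ term by term: $c_2=2, c_3=1, c_4=2$.
Hence $u(s,t) = 2 e^{-8 t} \sin(2 s) + e^{-18 t} \sin(3 s) + 2 e^{-32 t} \sin(4 s)$.
Transform back: $T(s,t) = e^{-2t}u(s,t)$.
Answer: $T(s, t) = 2 e^{-10 t} \sin(2 s) + e^{-20 t} \sin(3 s) + 2 e^{-34 t} \sin(4 s)$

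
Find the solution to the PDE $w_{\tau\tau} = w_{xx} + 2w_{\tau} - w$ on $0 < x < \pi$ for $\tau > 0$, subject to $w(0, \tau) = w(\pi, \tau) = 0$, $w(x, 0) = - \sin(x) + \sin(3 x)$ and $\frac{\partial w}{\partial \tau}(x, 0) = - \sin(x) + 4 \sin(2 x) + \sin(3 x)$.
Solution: Substitute $w = e^{\tau}u$, i.e. $u = e^{-\tau}w$.
By the product rule, $w_{\tau} = e^{\tau}(u_{\tau} + u)$, $w_{\tau\tau} = e^{\tau}(u_{\tau\tau} + 2u_{\tau} + u)$, $w_{xx} = e^{\tau}u_{xx}$.
Substituting into the PDE and dividing by $e^{\tau}$: $u_{\tau\tau} + 2u_{\tau} + u = u_{xx} + 2(u_{\tau} + u) - u$.
The lower-order terms cancel, leaving the standard wave equation $u_{\tau\tau} = u_{xx}$.
Initial data for $u$: $u(x,0) = w(x,0) = - \sin(x) + \sin(3 x)$; $u_{\tau}(x,0) = w_{\tau}(x,0) - w(x,0) = 4 \sin(2 x)$. The boundary conditions carry over: $u(0,\tau) = u(\pi,\tau) = 0$.
Solve for $u$:
  Using separation of variables $u = X(x)T(\tau)$:
  Eigenfunctions: $\sin(nx)$, $n = 1, 2, 3, \ldots$
  General solution: $u(x, \tau) = \sum [A_n \cos(n \tau) + B_n \sin(n \tau)] \sin(nx)$
  From $u(x,0) = - \sin(x) + \sin(3 x)$: $A_1=-1, A_3=1$. From $u_{\tau}(x,0) = 4 \sin(2 x)$, using $u_{\tau}(x,0) = \sum \omega_n B_n \sin(nx)$ with $\omega_n = n$: $B_2 = 4/2 = 2$.
Hence $u(x,\tau) = - \sin(x) \cos(\tau) + 2 \sin(2 x) \sin(2 \tau) + \sin(3 x) \cos(3 \tau)$.
Transform back: $w(x,\tau) = e^{\tau}u(x,\tau)$.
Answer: $w(x, \tau) = 2 e^{\tau} \sin(2 \tau) \sin(2 x) -  e^{\tau} \sin(x) \cos(\tau) + e^{\tau} \sin(3 x) \cos(3 \tau)$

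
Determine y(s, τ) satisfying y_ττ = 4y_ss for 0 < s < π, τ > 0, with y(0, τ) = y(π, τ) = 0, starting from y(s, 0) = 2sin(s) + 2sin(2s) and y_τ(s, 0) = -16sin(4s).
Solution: Separating variables: y = Σ [A_n cos(ω_n τ) + B_n sin(ω_n τ)] sin(ns), ω_n = 2n. From ICs (B_n = velocity coefficient / ω_n): A_1=2, A_2=2, B_4=-2.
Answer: y(s, τ) = 2sin(s)cos(2τ) + 2sin(2s)cos(4τ) - 2sin(4s)sin(8τ)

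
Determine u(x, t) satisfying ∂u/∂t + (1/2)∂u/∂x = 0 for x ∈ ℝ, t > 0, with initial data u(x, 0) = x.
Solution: By characteristics (dx/dt = 1/2), u(x,t) = f(x - (1/2)t) with f = u(·, 0).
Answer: u(x, t) = -(1/2)t + x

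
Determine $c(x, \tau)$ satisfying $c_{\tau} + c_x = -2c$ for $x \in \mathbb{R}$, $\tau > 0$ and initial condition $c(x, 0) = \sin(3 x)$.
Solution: Substitute $c = e^{-2\tau}u$.
Then $c_{\tau} = e^{-2\tau}(u_{\tau} - 2u)$, $c_x = e^{-2\tau}u_x$; substituting and dividing by $e^{-2\tau}$, the lower-order terms cancel: $u_{\tau} + u_x = 0$ (standard advection equation).
Data for $u$: $u(x,0) = c(x,0) = \sin(3 x)$.
By characteristics ($dx/d\tau = 1$), $u(x,\tau) = f(x - \tau)$ with $f = u( \cdot , 0)$.
So $u(x,\tau) = \sin(3 x - 3 \tau)$, and $c(x,\tau) = e^{-2\tau}u(x,\tau)$.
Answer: $c(x, \tau) = - e^{-2 \tau} \sin(3 \tau - 3 x)$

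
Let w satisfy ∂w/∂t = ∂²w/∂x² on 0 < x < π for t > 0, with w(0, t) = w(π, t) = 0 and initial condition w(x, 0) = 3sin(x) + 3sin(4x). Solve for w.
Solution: Separating variables: w = Σ c_n exp(-n²t) sin(nx). From w(x,0) = 3sin(x) + 3sin(4x): c_1=3, c_4=3.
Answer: w(x, t) = 3exp(-t)sin(x) + 3exp(-16t)sin(4x)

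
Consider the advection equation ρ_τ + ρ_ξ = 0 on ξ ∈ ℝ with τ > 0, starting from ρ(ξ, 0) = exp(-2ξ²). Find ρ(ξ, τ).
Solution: By method of characteristics (waves move right with speed 1):
Along characteristics ξ - τ = const, ρ is constant, so ρ(ξ,τ) = f(ξ - τ) with f = ρ(·, 0).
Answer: ρ(ξ, τ) = exp(-2(ξ - τ)²)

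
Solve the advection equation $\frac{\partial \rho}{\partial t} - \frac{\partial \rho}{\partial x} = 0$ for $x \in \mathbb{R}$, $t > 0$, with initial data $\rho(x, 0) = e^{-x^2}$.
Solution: By method of characteristics (waves move left with speed 1):
Along characteristics $x + t =$ const, $\rho$ is constant, so $\rho(x,t) = f(x + t)$ with $f = \rho( \cdot , 0)$.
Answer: $\rho(x, t) = e^{-(t + x)^2}$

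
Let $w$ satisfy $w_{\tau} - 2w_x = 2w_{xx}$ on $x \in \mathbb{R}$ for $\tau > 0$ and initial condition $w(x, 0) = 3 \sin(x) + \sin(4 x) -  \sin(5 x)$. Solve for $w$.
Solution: Moving frame: $\eta = x + 2\tau$, $\sigma = \tau$, $w = u(\eta,\sigma)$, so $w_{\tau} = u_{\sigma} + 2u_{\eta}$ and $w_{xx} = u_{\eta\eta}$.
Hence $w_{\tau} - 2w_x = u_{\sigma}$ and the PDE becomes the heat equation $u_{\sigma} = 2u_{\eta\eta}$ on $\eta \in \mathbb{R}$.
Initial data: $u(\eta,0) = w(\eta,0) = 3 \sin(\eta) + \sin(4 \eta) - \sin(5 \eta)$. Each mode $\sin(n\eta)$ decays as $e^{-2n^2\sigma}$ on $\mathbb{R}$, so $u(\eta,\sigma) = \sum c_n e^{-2n^2\sigma} \sin(n\eta)$ with $c_1=3, c_4=1, c_5=-1$: $u(\eta,\sigma) = 3 e^{-2 \sigma} \sin(\eta) + e^{-32 \sigma} \sin(4 \eta) - e^{-50 \sigma} \sin(5 \eta)$.
Substituting back: $w(x,\tau) = u(x + 2\tau, \tau)$.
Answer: $w(x, \tau) = 3 e^{-2 \tau} \sin(2 \tau + x) + e^{-32 \tau} \sin(8 \tau + 4 x) -  e^{-50 \tau} \sin(10 \tau + 5 x)$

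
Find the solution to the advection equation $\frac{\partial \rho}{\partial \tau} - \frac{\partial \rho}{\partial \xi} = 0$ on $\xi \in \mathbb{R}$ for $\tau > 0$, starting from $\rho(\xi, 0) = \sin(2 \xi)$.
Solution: By characteristics ($d\xi/d\tau = -1$), $\rho(\xi,\tau) = f(\xi + \tau)$ with $f = \rho( \cdot , 0)$.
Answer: $\rho(\xi, \tau) = \sin(2 \tau + 2 \xi)$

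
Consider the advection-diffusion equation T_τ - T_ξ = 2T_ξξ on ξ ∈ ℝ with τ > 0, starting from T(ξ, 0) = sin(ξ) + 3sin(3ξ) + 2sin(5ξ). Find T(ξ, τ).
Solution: Moving frame: η = ξ + τ, σ = τ, T = u(η,σ), so T_τ = u_σ + u_η and T_ξξ = u_ηη.
Hence T_τ - T_ξ = u_σ and the PDE becomes the heat equation u_σ = 2u_ηη on η ∈ ℝ.
Initial data: u(η,0) = T(η,0) = sin(η) + 3sin(3η) + 2sin(5η). Each mode sin(nη) decays as exp(-2n²σ) on ℝ, so u(η,σ) = Σ c_n exp(-2n²σ) sin(nη) with c_1=1, c_3=3, c_5=2: u(η,σ) = exp(-2σ)sin(η) + 3exp(-18σ)sin(3η) + 2exp(-50σ)sin(5η).
Substituting back: T(ξ,τ) = u(ξ + τ, τ).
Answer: T(ξ, τ) = exp(-2τ)sin(ξ + τ) + 3exp(-18τ)sin(3ξ + 3τ) + 2exp(-50τ)sin(5ξ + 5τ)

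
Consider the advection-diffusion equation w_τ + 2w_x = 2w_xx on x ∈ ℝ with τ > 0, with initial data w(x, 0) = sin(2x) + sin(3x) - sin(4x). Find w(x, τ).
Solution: Change to a moving frame: let η = x - 2τ, σ = τ and write w(x,τ) = u(η,σ).
By the chain rule w_τ = u_σ - 2u_η, w_x = u_η, w_xx = u_ηη.
Then w_τ + 2w_x = u_σ: the advection term cancels and the PDE becomes the heat equation u_σ = 2u_ηη on η ∈ ℝ.
Initial data: u(η,0) = w(η,0) = sin(2η) + sin(3η) - sin(4η).
On η ∈ ℝ each mode satisfies (sin(nη))″ = -n² sin(nη), so exp(-2n²σ) sin(nη) solves the heat equation; by superposition u(η,σ) = Σ c_n exp(-2n²σ) sin(nη).
Reading off the coefficients: c_2=1, c_3=1, c_4=-1, so u(η,σ) = exp(-8σ)sin(2η) + exp(-18σ)sin(3η) - exp(-32σ)sin(4η).
Substituting back η = x - 2τ, σ = τ: w(x,τ) = u(x - 2τ, τ).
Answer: w(x, τ) = exp(-8τ)sin(2x - 4τ) + exp(-18τ)sin(3x - 6τ) - exp(-32τ)sin(4x - 8τ)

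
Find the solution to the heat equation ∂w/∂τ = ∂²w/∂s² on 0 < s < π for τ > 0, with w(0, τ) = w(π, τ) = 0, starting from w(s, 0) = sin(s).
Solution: Using separation of variables w = X(s)T(τ):
Eigenfunctions: sin(ns), n = 1, 2, 3, ...
General solution: w(s, τ) = Σ c_n sin(ns) exp(-n² τ)
Matching w(s,0) = sin(s) term by term: c_1=1.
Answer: w(s, τ) = exp(-τ)sin(s)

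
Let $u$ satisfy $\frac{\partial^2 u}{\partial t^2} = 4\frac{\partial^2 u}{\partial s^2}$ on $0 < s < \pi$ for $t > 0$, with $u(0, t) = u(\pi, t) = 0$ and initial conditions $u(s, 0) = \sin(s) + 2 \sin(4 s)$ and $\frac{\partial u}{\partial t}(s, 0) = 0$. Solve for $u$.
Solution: Separating variables: $u = \sum [A_n \cos(\omega_n t) + B_n \sin(\omega_n t)] \sin(ns)$, $\omega_n = 2n$. From ICs: $A_1=1, A_4=2$.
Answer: $u(s, t) = \sin(s) \cos(2 t) + 2 \sin(4 s) \cos(8 t)$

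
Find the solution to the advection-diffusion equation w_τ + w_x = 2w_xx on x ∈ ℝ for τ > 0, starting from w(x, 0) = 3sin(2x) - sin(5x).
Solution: Moving frame: η = x - τ, σ = τ, w = u(η,σ), so w_τ = u_σ - u_η and w_xx = u_ηη.
Hence w_τ + w_x = u_σ and the PDE becomes the heat equation u_σ = 2u_ηη on η ∈ ℝ.
Initial data: u(η,0) = w(η,0) = 3sin(2η) - sin(5η). Each mode sin(nη) decays as exp(-2n²σ) on ℝ, so u(η,σ) = Σ c_n exp(-2n²σ) sin(nη) with c_2=3, c_5=-1: u(η,σ) = 3exp(-8σ)sin(2η) - exp(-50σ)sin(5η).
Substituting back: w(x,τ) = u(x - τ, τ).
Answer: w(x, τ) = 3exp(-8τ)sin(2x - 2τ) - exp(-50τ)sin(5x - 5τ)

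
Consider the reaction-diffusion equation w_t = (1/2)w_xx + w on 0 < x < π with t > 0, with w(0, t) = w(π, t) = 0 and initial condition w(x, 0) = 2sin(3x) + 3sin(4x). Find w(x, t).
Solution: Substitute w = exp(t)u.
Then w_t = exp(t)(u_t + u), w_xx = exp(t)u_xx; substituting and dividing by exp(t), the lower-order terms cancel: u_t = (1/2)u_xx (standard heat equation).
Data for u: u(x,0) = w(x,0) = 2sin(3x) + 3sin(4x). The boundary conditions carry over: u(0,t) = u(π,t) = 0.
Separating variables: u = Σ c_n exp(-n²t/2) sin(nx). From u(x,0) = 2sin(3x) + 3sin(4x): c_3=2, c_4=3.
So u(x,t) = 3exp(-8t)sin(4x) + 2exp(-9t/2)sin(3x), and w(x,t) = exp(t)u(x,t).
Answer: w(x, t) = 3exp(-7t)sin(4x) + 2exp(-7t/2)sin(3x)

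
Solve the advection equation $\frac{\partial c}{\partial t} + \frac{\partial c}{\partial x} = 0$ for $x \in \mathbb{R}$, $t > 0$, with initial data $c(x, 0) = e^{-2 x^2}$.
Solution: By characteristics ($dx/dt = 1$), $c(x,t) = f(x - t)$ with $f = c( \cdot , 0)$.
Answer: $c(x, t) = e^{-2 (-t + x)^2}$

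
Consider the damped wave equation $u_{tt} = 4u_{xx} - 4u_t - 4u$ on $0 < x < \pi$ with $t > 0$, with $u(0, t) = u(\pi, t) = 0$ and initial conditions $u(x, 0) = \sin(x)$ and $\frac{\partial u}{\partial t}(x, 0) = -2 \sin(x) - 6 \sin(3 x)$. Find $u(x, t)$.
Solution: Substitute $u = e^{-2t}w$, i.e. $w = e^{2t}u$.
By the product rule, $u_t = e^{-2t}(w_t - 2w)$, $u_{tt} = e^{-2t}(w_{tt} - 4w_t + 4w)$, $u_{xx} = e^{-2t}w_{xx}$.
Substituting into the PDE and dividing by $e^{-2t}$: $w_{tt} - 4w_t + 4w = 4w_{xx} - 4(w_t - 2w) - 4w$.
The lower-order terms cancel, leaving the standard wave equation $w_{tt} = 4w_{xx}$.
Initial data for $w$: $w(x,0) = u(x,0) = \sin(x)$; $w_t(x,0) = u_t(x,0) + 2u(x,0) = -6 \sin(3 x)$. The boundary conditions carry over: $w(0,t) = w(\pi,t) = 0$.
Solve for $w$:
  Using separation of variables $w = X(x)T(t)$:
  Eigenfunctions: $\sin(nx)$, $n = 1, 2, 3, \ldots$
  General solution: $w(x, t) = \sum [A_n \cos(2n t) + B_n \sin(2n t)] \sin(nx)$
  From $w(x,0) = \sin(x)$: $A_1=1$. From $w_t(x,0) = -6 \sin(3 x)$, using $w_t(x,0) = \sum \omega_n B_n \sin(nx)$ with $\omega_n = 2n$: $B_3 = (-6)/6 = -1$.
Hence $w(x,t) = - \sin(6 t) \sin(3 x) + \sin(x) \cos(2 t)$.
Transform back: $u(x,t) = e^{-2t}w(x,t)$.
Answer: $u(x, t) = - e^{-2 t} \sin(6 t) \sin(3 x) + e^{-2 t} \sin(x) \cos(2 t)$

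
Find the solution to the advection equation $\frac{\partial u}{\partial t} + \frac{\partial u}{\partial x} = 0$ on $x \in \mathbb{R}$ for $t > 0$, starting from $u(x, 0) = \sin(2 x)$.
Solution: By characteristics ($dx/dt = 1$), $u(x,t) = f(x - t)$ with $f = u( \cdot , 0)$.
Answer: $u(x, t) = - \sin(2 t - 2 x)$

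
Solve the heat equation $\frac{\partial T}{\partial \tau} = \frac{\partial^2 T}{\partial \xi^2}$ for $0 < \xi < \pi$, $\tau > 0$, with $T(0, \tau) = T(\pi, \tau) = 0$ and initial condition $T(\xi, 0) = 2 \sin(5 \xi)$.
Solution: Using separation of variables $T = X(\xi)G(\tau)$:
Eigenfunctions: $\sin(n\xi)$, $n = 1, 2, 3, \ldots$
General solution: $T(\xi, \tau) = \sum c_n \sin(n\xi) e^{-n^2 \tau}$
Matching $T(\xi,0) = 2 \sin(5 \xi)$ term by term: $c_5=2$.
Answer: $T(\xi, \tau) = 2 e^{-25 \tau} \sin(5 \xi)$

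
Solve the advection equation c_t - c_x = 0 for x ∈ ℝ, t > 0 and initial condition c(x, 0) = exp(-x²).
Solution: By characteristics (dx/dt = -1), c(x,t) = f(x + t) with f = c(·, 0).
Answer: c(x, t) = exp(-(t + x)²)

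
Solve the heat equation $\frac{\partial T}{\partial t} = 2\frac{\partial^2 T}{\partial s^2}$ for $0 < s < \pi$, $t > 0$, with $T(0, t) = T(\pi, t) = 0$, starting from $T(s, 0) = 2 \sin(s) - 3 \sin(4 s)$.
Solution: Using separation of variables $T = X(s)G(t)$:
Eigenfunctions: $\sin(ns)$, $n = 1, 2, 3, \ldots$
General solution: $T(s, t) = \sum c_n \sin(ns) e^{-2n^2 t}$
Matching $T(s,0) = 2 \sin(s) - 3 \sin(4 s)$ term by term: $c_1=2, c_4=-3$.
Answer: $T(s, t) = 2 e^{-2 t} \sin(s) - 3 e^{-32 t} \sin(4 s)$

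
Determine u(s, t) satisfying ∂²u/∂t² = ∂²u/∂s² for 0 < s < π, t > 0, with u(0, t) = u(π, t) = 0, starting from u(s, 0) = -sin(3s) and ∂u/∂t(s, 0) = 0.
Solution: Separating variables: u = Σ [A_n cos(ω_n t) + B_n sin(ω_n t)] sin(ns), ω_n = n. From ICs: A_3=-1.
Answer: u(s, t) = -sin(3s)cos(3t)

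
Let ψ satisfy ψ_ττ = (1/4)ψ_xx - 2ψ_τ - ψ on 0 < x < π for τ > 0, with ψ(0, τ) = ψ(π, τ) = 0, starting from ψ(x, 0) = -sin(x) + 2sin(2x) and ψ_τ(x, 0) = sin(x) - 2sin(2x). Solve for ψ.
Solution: Substitute ψ = exp(-τ)u.
Then ψ_τ = exp(-τ)(u_τ - u), ψ_ττ = exp(-τ)(u_ττ - 2u_τ + u), ψ_xx = exp(-τ)u_xx; substituting and dividing by exp(-τ), the lower-order terms cancel: u_ττ = (1/4)u_xx (standard wave equation).
Data for u: u(x,0) = ψ(x,0) = -sin(x) + 2sin(2x); u_τ(x,0) = ψ_τ(x,0) + ψ(x,0) = 0. The boundary conditions carry over: u(0,τ) = u(π,τ) = 0.
Separating variables: u = Σ [A_n cos(ω_n τ) + B_n sin(ω_n τ)] sin(nx), ω_n = n/2. From ICs: A_1=-1, A_2=2.
So u(x,τ) = -sin(x)cos(τ/2) + 2sin(2x)cos(τ), and ψ(x,τ) = exp(-τ)u(x,τ).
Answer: ψ(x, τ) = -exp(-τ)sin(x)cos(τ/2) + 2exp(-τ)sin(2x)cos(τ)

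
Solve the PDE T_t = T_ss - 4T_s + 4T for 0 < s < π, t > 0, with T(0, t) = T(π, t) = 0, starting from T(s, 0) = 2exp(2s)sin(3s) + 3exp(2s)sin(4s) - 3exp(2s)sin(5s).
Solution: Substitute T = exp(2s)u, i.e. u = exp(-2s)T.
By the product rule, T_s = exp(2s)(u_s + 2u), T_ss = exp(2s)(u_ss + 4u_s + 4u), T_t = exp(2s)u_t.
Substituting into the PDE and dividing by exp(2s): u_t = (u_ss + 4u_s + 4u) - 4(u_s + 2u) + 4u.
The lower-order terms cancel, leaving the standard heat equation u_t = u_ss.
Initial data for u: u(s,0) = exp(-2s)T(s,0) = 2sin(3s) + 3sin(4s) - 3sin(5s). The boundary conditions carry over: u(0,t) = u(π,t) = 0.
Solve for u:
  Using separation of variables u = X(s)G(t):
  Eigenfunctions: sin(ns), n = 1, 2, 3, ...
  General solution: u(s, t) = Σ c_n sin(ns) exp(-n² t)
  Matching u(s,0) = 2sin(3s) + 3sin(4s) - 3sin(5s) term by term: c_3=2, c_4=3, c_5=-3.
Hence u(s,t) = 2exp(-9t)sin(3s) + 3exp(-16t)sin(4s) - 3exp(-25t)sin(5s).
Transform back: T(s,t) = exp(2s)u(s,t).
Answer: T(s, t) = 2exp(2s)exp(-9t)sin(3s) + 3exp(2s)exp(-16t)sin(4s) - 3exp(2s)exp(-25t)sin(5s)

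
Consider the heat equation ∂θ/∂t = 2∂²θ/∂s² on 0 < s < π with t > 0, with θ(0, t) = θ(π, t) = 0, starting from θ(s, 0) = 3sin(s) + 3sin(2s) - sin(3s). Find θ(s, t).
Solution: Using separation of variables θ = X(s)G(t):
Eigenfunctions: sin(ns), n = 1, 2, 3, ...
General solution: θ(s, t) = Σ c_n sin(ns) exp(-2n² t)
Matching θ(s,0) = 3sin(s) + 3sin(2s) - sin(3s) term by term: c_1=3, c_2=3, c_3=-1.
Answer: θ(s, t) = 3exp(-2t)sin(s) + 3exp(-8t)sin(2s) - exp(-18t)sin(3s)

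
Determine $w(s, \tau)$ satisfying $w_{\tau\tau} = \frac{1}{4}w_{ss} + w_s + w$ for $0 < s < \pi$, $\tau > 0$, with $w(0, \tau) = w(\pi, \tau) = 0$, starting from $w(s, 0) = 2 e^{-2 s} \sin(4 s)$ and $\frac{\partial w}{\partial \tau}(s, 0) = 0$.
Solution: Substitute $w = e^{-2s}u$, i.e. $u = e^{2s}w$.
By the product rule, $w_s = e^{-2s}(u_s - 2u)$, $w_{ss} = e^{-2s}(u_{ss} - 4u_s + 4u)$, $w_{\tau\tau} = e^{-2s}u_{\tau\tau}$.
Substituting into the PDE and dividing by $e^{-2s}$: $u_{\tau\tau} = \frac{1}{4}(u_{ss} - 4u_s + 4u) + (u_s - 2u) + u$.
The lower-order terms cancel, leaving the standard wave equation $u_{\tau\tau} = \frac{1}{4}u_{ss}$.
Initial data for $u$: $u(s,0) = e^{2s}w(s,0) = 2 \sin(4 s)$; $u_{\tau}(s,0) = e^{2s}w_{\tau}(s,0) = 0$. The boundary conditions carry over: $u(0,\tau) = u(\pi,\tau) = 0$.
Solve for $u$:
  Using separation of variables $u = X(s)T(\tau)$:
  Eigenfunctions: $\sin(ns)$, $n = 1, 2, 3, \ldots$
  General solution: $u(s, \tau) = \sum [A_n \cos(n \tau/2) + B_n \sin(n \tau/2)] \sin(ns)$
  From $u(s,0) = 2 \sin(4 s)$: $A_4=2$. From $u_{\tau}(s,0) = 0$: all $B_n = 0$.
Hence $u(s,\tau) = 2 \sin(4 s) \cos(2 \tau)$.
Transform back: $w(s,\tau) = e^{-2s}u(s,\tau)$.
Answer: $w(s, \tau) = 2 e^{-2 s} \sin(4 s) \cos(2 \tau)$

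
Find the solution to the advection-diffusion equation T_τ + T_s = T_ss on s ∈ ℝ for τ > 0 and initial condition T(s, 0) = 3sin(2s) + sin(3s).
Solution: Change to a moving frame: let η = s - τ, σ = τ and write T(s,τ) = u(η,σ).
By the chain rule T_τ = u_σ - u_η, T_s = u_η, T_ss = u_ηη.
Then T_τ + T_s = u_σ: the advection term cancels and the PDE becomes the heat equation u_σ = u_ηη on η ∈ ℝ.
Initial data: u(η,0) = T(η,0) = 3sin(2η) + sin(3η).
On η ∈ ℝ each mode satisfies (sin(nη))″ = -n² sin(nη), so exp(-n²σ) sin(nη) solves the heat equation; by superposition u(η,σ) = Σ c_n exp(-n²σ) sin(nη).
Reading off the coefficients: c_2=3, c_3=1, so u(η,σ) = 3exp(-4σ)sin(2η) + exp(-9σ)sin(3η).
Substituting back η = s - τ, σ = τ: T(s,τ) = u(s - τ, τ).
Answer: T(s, τ) = 3exp(-4τ)sin(2s - 2τ) + exp(-9τ)sin(3s - 3τ)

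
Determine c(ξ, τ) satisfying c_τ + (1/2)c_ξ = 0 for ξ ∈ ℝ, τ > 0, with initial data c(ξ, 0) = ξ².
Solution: By method of characteristics (waves move right with speed 1/2):
Along characteristics ξ - (1/2)τ = const, c is constant, so c(ξ,τ) = f(ξ - (1/2)τ) with f = c(·, 0).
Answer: c(ξ, τ) = ξ² - ξτ + (1/4)τ²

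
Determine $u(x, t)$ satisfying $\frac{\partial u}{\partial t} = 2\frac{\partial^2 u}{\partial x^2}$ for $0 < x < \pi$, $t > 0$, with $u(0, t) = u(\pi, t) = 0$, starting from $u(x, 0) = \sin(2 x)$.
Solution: Separating variables: $u = \sum c_n e^{-2n^2t} \sin(nx)$. From $u(x,0) = \sin(2 x)$: $c_2=1$.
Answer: $u(x, t) = e^{-8 t} \sin(2 x)$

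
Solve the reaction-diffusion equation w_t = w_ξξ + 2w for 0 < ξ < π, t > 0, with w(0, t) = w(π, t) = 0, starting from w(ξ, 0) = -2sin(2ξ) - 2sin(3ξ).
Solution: Substitute w = exp(2t)u, i.e. u = exp(-2t)w.
By the product rule, w_t = exp(2t)(u_t + 2u), w_ξξ = exp(2t)u_ξξ.
Substituting into the PDE and dividing by exp(2t): u_t + 2u = u_ξξ + 2u.
The lower-order terms cancel, leaving the standard heat equation u_t = u_ξξ.
Initial data for u: u(ξ,0) = w(ξ,0) = -2sin(2ξ) - 2sin(3ξ). The boundary conditions carry over: u(0,t) = u(π,t) = 0.
Solve for u:
  Using separation of variables u = X(ξ)T(t):
  Eigenfunctions: sin(nξ), n = 1, 2, 3, ...
  General solution: u(ξ, t) = Σ c_n sin(nξ) exp(-n² t)
  Matching u(ξ,0) = -2sin(2ξ) - 2sin(3ξ) term by term: c_2=-2, c_3=-2.
Hence u(ξ,t) = -2exp(-4t)sin(2ξ) - 2exp(-9t)sin(3ξ).
Transform back: w(ξ,t) = exp(2t)u(ξ,t).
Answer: w(ξ, t) = -2exp(-2t)sin(2ξ) - 2exp(-7t)sin(3ξ)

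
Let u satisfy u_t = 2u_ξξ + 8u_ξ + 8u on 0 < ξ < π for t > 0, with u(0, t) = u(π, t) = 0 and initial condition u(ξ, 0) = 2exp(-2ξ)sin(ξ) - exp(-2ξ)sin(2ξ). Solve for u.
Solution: Substitute u = exp(-2ξ)w, i.e. w = exp(2ξ)u.
By the product rule, u_ξ = exp(-2ξ)(w_ξ - 2w), u_ξξ = exp(-2ξ)(w_ξξ - 4w_ξ + 4w), u_t = exp(-2ξ)w_t.
Substituting into the PDE and dividing by exp(-2ξ): w_t = 2(w_ξξ - 4w_ξ + 4w) + 8(w_ξ - 2w) + 8w.
The lower-order terms cancel, leaving the standard heat equation w_t = 2w_ξξ.
Initial data for w: w(ξ,0) = exp(2ξ)u(ξ,0) = 2sin(ξ) - sin(2ξ). The boundary conditions carry over: w(0,t) = w(π,t) = 0.
Solve for w:
  Using separation of variables w = X(ξ)T(t):
  Eigenfunctions: sin(nξ), n = 1, 2, 3, ...
  General solution: w(ξ, t) = Σ c_n sin(nξ) exp(-2n² t)
  Matching w(ξ,0) = 2sin(ξ) - sin(2ξ) term by term: c_1=2, c_2=-1.
Hence w(ξ,t) = 2exp(-2t)sin(ξ) - exp(-8t)sin(2ξ).
Transform back: u(ξ,t) = exp(-2ξ)w(ξ,t).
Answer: u(ξ, t) = 2exp(-2t)exp(-2ξ)sin(ξ) - exp(-8t)exp(-2ξ)sin(2ξ)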